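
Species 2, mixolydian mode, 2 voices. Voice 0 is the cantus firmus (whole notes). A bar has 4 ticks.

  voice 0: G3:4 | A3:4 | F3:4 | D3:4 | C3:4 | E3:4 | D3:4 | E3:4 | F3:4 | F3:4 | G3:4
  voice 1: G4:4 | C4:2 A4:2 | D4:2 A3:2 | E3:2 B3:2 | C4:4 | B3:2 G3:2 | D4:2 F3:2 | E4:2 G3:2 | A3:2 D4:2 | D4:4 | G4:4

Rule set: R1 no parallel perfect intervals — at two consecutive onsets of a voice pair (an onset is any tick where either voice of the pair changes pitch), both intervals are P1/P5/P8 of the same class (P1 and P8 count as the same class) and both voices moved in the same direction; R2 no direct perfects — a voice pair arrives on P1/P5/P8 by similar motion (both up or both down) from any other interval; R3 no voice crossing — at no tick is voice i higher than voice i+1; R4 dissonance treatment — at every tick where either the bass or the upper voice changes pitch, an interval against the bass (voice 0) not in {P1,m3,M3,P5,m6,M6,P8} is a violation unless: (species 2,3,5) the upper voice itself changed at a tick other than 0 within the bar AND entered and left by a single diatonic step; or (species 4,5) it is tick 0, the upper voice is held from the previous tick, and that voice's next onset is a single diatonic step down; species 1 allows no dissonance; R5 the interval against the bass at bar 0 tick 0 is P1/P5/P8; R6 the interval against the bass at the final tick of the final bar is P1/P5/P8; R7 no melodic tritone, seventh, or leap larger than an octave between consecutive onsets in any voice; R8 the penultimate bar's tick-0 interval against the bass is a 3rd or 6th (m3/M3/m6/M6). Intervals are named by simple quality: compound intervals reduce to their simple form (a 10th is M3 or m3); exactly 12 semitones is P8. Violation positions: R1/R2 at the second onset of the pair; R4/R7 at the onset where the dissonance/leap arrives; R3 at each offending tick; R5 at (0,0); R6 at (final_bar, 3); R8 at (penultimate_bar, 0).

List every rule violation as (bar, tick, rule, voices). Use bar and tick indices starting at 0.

(3, 0, R4, (0, 1))
(7, 0, R2, (0, 1))
(7, 0, R7, (1,))
(10, 0, R2, (0, 1))

bar 0: v0=G3 v1=G4 downbeat P8
bar 1: v0=A3 v1=C4 downbeat m3
bar 2: v0=F3 v1=D4 downbeat M6
bar 3: v0=D3 v1=E3 downbeat M2
bar 4: v0=C3 v1=C4 downbeat P8
bar 5: v0=E3 v1=B3 downbeat P5
bar 6: v0=D3 v1=D4 downbeat P8
bar 7: v0=E3 v1=E4 downbeat P8
bar 8: v0=F3 v1=A3 downbeat M3
bar 9: v0=F3 v1=D4 downbeat M6
bar 10: v0=G3 v1=G4 downbeat P8
  -> R4 @ bar 3 tick 0 v(0, 1): D3/E3 M2 untreated
  -> R2 @ bar 7 tick 0 v(0, 1): D3/F3 m3 -> E3/E4 P8 similar
  -> R7 @ bar 7 tick 0 v(1,): F3->E4 leap 11st
  -> R2 @ bar 10 tick 0 v(0, 1): F3/D4 M6 -> G3/G4 P8 similar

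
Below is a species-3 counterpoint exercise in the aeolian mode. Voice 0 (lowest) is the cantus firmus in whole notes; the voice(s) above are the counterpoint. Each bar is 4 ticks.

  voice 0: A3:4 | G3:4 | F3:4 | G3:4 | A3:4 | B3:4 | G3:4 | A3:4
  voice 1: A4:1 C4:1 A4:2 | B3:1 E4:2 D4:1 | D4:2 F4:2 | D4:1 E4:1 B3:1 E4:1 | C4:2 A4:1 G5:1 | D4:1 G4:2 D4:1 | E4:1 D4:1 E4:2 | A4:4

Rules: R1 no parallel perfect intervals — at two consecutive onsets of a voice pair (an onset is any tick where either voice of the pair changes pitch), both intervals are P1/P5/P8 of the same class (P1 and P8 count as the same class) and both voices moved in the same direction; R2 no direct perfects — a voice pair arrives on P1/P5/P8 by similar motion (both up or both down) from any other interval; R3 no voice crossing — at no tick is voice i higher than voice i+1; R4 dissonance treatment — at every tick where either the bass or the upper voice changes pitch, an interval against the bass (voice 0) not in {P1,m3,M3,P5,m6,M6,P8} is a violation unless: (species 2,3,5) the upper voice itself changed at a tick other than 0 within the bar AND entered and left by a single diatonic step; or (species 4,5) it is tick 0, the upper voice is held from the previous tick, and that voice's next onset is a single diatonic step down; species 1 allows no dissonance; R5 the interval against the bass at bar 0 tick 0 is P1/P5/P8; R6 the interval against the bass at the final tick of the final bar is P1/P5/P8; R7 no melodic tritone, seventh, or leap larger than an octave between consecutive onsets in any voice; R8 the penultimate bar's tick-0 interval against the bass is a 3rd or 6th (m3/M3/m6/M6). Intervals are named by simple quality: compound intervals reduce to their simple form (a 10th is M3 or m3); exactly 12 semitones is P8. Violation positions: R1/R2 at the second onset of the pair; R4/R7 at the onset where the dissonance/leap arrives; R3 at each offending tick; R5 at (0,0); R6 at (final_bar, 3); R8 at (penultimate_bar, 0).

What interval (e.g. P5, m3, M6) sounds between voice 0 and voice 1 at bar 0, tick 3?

voice 0=A3 voice 1=A4 -> P8

P8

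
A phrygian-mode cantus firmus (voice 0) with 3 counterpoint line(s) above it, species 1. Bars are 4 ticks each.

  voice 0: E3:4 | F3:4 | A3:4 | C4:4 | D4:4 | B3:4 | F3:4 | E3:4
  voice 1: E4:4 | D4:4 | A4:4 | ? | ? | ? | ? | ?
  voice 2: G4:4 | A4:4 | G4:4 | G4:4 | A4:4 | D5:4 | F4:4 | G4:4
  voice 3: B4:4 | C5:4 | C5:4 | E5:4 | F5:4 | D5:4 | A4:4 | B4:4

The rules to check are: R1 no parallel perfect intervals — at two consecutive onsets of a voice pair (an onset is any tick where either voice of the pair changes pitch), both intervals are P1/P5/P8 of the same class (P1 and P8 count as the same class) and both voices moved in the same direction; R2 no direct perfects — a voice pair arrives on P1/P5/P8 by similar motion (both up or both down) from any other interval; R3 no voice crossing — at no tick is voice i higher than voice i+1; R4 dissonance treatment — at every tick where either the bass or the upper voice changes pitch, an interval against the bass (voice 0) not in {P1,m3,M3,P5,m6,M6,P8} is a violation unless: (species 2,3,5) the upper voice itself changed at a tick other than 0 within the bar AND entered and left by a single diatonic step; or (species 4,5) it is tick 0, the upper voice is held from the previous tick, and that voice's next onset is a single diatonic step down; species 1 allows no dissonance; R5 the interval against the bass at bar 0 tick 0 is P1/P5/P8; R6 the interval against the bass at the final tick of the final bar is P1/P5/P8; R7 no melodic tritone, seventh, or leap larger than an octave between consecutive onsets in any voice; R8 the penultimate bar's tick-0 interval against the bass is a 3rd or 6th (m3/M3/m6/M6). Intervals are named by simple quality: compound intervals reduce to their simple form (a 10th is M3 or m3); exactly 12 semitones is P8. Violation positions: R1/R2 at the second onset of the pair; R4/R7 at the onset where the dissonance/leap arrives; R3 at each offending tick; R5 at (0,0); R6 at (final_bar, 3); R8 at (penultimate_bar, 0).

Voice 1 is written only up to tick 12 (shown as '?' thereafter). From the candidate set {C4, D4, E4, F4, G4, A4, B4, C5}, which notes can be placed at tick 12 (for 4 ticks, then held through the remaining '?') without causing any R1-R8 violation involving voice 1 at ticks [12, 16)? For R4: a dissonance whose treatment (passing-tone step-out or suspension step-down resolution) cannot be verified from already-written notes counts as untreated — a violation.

C4: legal
D4: violates R4
E4: legal
F4: violates R4
G4: legal
A4: violates R3
B4: violates R3,R4
C5: violates R1,R3

{C4, E4, G4}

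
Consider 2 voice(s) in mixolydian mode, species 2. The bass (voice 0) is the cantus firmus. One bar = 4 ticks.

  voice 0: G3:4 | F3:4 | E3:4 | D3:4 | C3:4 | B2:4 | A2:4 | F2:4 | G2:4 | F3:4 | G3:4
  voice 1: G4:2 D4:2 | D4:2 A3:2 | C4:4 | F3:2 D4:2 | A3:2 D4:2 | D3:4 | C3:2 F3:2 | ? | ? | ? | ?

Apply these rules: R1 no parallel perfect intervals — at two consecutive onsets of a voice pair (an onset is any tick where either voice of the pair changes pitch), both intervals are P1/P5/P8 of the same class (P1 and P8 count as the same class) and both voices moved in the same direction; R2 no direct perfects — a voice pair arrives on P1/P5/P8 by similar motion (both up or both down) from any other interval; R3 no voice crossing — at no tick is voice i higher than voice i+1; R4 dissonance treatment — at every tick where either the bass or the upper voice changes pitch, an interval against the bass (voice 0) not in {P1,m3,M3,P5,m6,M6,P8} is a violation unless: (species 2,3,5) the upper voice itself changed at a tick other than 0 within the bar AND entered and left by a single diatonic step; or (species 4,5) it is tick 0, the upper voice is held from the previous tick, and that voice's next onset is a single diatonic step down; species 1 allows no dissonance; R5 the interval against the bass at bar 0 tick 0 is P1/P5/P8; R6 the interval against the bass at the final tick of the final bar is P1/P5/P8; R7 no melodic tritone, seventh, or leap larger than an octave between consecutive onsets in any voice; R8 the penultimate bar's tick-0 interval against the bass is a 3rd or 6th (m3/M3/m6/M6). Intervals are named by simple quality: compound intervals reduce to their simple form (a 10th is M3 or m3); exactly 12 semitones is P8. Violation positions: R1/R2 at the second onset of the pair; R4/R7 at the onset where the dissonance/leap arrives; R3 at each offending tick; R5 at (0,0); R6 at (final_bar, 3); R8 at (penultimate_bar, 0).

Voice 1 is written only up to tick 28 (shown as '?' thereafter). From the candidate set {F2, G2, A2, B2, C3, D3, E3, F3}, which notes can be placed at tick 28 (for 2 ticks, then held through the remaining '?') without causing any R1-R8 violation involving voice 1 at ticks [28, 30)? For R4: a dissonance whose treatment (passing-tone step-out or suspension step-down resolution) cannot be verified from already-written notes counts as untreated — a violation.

{A2, D3, F3}

F2: violates R2
G2: violates R4,R7
A2: legal
B2: violates R4,R7
C3: violates R2
D3: legal
E3: violates R4
F3: legal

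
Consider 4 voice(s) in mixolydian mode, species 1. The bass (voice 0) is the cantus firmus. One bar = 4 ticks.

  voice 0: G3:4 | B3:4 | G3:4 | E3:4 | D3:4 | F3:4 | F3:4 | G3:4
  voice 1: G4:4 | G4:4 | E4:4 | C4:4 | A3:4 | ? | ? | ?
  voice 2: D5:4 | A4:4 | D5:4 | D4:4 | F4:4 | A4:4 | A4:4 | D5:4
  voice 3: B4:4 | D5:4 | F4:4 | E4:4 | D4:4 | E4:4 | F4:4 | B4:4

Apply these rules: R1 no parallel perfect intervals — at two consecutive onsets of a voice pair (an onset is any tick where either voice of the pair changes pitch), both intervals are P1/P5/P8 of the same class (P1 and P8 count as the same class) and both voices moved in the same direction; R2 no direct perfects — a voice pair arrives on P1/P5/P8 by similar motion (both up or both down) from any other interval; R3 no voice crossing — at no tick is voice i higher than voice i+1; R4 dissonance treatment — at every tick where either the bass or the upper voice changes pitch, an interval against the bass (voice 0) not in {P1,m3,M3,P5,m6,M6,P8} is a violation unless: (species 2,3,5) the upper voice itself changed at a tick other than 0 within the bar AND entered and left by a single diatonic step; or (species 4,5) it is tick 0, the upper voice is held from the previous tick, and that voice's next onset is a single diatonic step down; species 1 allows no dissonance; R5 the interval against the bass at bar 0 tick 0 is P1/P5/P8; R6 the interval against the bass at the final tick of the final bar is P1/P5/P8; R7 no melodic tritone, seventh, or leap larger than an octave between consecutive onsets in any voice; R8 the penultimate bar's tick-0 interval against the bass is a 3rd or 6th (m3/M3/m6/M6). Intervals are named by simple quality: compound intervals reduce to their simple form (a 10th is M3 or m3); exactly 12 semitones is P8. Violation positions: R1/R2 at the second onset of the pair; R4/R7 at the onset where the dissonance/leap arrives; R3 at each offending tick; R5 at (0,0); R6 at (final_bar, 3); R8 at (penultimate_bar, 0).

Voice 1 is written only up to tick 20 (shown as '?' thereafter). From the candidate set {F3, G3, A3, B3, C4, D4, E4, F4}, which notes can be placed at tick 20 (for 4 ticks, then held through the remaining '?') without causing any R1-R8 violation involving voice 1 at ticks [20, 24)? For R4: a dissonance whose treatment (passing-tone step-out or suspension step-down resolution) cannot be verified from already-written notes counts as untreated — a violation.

F3: legal
G3: violates R4
A3: legal
B3: violates R4
C4: violates R1
D4: violates R2
E4: violates R2,R4
F4: violates R2

{A3, F3}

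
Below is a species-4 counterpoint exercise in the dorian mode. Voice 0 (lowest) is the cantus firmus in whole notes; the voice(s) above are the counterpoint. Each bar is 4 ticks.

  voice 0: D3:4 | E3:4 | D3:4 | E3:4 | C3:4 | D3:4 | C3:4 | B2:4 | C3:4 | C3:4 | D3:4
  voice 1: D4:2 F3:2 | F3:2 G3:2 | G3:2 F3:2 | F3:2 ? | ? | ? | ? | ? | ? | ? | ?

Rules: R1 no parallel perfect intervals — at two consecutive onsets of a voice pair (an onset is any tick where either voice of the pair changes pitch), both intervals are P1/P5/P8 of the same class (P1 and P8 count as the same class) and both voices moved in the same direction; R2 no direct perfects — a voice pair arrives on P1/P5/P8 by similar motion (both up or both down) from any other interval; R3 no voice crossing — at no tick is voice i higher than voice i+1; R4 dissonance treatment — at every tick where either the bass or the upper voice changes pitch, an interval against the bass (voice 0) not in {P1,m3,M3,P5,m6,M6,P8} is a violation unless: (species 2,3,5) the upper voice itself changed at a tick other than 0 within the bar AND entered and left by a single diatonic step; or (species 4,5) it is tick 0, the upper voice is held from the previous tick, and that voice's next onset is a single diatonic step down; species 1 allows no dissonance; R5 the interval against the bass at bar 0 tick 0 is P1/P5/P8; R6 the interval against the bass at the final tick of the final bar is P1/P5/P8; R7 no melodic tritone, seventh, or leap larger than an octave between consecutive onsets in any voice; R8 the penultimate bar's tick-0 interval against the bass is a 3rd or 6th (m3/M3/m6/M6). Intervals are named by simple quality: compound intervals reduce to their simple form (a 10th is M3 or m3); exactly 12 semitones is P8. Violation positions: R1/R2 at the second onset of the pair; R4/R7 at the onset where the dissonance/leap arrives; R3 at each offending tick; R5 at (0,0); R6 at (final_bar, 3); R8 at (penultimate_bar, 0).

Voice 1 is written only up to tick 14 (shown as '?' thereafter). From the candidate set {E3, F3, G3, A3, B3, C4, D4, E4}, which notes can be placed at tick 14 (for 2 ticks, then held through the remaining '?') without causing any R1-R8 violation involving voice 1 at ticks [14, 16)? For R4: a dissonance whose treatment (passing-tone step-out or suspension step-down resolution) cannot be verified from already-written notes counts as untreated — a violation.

E3: legal
F3: legal
G3: legal
A3: violates R4
B3: violates R7
C4: legal
D4: violates R4
E4: violates R7

{C4, E3, F3, G3}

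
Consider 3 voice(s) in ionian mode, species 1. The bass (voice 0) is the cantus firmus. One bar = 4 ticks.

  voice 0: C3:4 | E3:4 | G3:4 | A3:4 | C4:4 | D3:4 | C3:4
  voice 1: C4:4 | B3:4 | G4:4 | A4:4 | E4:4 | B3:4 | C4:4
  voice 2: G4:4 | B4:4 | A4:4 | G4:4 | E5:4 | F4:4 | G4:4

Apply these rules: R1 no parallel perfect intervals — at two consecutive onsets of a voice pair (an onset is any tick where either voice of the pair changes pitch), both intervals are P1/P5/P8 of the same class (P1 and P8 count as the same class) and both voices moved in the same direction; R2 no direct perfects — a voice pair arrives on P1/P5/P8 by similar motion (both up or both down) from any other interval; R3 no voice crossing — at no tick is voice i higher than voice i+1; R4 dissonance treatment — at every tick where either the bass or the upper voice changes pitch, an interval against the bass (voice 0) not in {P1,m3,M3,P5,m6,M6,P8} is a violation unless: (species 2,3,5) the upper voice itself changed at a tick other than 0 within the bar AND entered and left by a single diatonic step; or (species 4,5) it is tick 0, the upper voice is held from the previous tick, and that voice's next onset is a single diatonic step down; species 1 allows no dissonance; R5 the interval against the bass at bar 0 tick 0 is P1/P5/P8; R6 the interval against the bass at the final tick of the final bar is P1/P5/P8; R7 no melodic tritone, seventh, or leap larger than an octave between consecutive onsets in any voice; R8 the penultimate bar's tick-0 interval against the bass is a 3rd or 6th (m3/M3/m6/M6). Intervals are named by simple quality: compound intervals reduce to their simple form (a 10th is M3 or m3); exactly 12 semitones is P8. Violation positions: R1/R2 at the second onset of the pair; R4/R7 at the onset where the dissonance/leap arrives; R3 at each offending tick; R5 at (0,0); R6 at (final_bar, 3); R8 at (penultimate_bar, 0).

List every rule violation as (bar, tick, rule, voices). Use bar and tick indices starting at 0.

bar 0: v0=C3 v1=C4 v2=G4 downbeat P5
bar 1: v0=E3 v1=B3 v2=B4 downbeat P5
bar 2: v0=G3 v1=G4 v2=A4 downbeat M2
bar 3: v0=A3 v1=A4 v2=G4 downbeat m7
bar 4: v0=C4 v1=E4 v2=E5 downbeat M3
bar 5: v0=D3 v1=B3 v2=F4 downbeat m3
bar 6: v0=C3 v1=C4 v2=G4 downbeat P5
  -> R1 @ bar 1 tick 0 v(0, 2): C3/G4 P5 -> E3/B4 P5 similar
  -> R2 @ bar 2 tick 0 v(0, 1): E3/B3 P5 -> G3/G4 P8 similar
  -> R4 @ bar 2 tick 0 v(0, 2): G3/A4 M2 untreated
  -> R1 @ bar 3 tick 0 v(0, 1): G3/G4 P8 -> A3/A4 P8 similar
  -> R3 @ bar 3 tick 0 v(1, 2): A4 above G4
  -> R4 @ bar 3 tick 0 v(0, 2): A3/G4 m7 untreated
  -> R3 @ bar 3 tick 1 v(1, 2): A4 above G4
  -> R3 @ bar 3 tick 2 v(1, 2): A4 above G4
  -> R3 @ bar 3 tick 3 v(1, 2): A4 above G4
  -> R7 @ bar 5 tick 0 v(0,): C4->D3 leap 10st
  -> R7 @ bar 5 tick 0 v(2,): E5->F4 leap 11st
  -> R2 @ bar 6 tick 0 v(1, 2): B3/F4 TT -> C4/G4 P5 similar

(1, 0, R1, (0, 2))
(2, 0, R2, (0, 1))
(2, 0, R4, (0, 2))
(3, 0, R1, (0, 1))
(3, 0, R3, (1, 2))
(3, 0, R4, (0, 2))
(3, 1, R3, (1, 2))
(3, 2, R3, (1, 2))
(3, 3, R3, (1, 2))
(5, 0, R7, (0,))
(5, 0, R7, (2,))
(6, 0, R2, (1, 2))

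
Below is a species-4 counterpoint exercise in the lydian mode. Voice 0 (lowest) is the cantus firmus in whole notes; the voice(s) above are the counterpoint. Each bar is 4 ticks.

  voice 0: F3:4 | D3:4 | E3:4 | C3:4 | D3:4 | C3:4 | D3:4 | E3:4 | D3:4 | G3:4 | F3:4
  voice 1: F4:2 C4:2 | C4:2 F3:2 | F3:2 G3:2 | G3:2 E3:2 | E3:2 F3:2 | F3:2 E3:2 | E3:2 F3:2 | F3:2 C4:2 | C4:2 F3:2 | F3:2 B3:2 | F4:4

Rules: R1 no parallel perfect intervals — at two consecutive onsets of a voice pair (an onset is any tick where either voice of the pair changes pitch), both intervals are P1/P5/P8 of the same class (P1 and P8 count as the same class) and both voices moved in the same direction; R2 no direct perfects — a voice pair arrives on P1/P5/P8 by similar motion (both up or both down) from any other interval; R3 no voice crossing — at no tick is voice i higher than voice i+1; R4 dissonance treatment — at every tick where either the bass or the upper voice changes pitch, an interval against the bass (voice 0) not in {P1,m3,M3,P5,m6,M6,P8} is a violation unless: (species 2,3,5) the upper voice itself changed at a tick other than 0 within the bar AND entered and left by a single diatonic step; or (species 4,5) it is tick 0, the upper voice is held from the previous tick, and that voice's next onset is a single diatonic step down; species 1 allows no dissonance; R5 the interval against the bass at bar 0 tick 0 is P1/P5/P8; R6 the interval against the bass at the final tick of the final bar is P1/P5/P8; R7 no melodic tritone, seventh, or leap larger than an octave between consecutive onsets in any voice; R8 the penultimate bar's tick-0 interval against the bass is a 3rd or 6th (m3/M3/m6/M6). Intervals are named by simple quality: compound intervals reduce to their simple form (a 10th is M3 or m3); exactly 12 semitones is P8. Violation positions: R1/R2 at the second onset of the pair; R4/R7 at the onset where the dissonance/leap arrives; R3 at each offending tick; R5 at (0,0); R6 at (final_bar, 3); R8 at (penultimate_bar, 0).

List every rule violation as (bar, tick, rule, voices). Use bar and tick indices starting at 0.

(1, 0, R4, (0, 1))
(2, 0, R4, (0, 1))
(4, 0, R4, (0, 1))
(6, 0, R4, (0, 1))
(7, 0, R4, (0, 1))
(8, 0, R4, (0, 1))
(9, 0, R3, (0, 1))
(9, 0, R4, (0, 1))
(9, 0, R8, (0, 1))
(9, 1, R3, (0, 1))
(9, 2, R7, (1,))
(10, 0, R7, (1,))

bar 0: v0=F3 v1=F4 downbeat P8
bar 1: v0=D3 v1=C4 downbeat m7
bar 2: v0=E3 v1=F3 downbeat m2
bar 3: v0=C3 v1=G3 downbeat P5
bar 4: v0=D3 v1=E3 downbeat M2
bar 5: v0=C3 v1=F3 downbeat P4
bar 6: v0=D3 v1=E3 downbeat M2
bar 7: v0=E3 v1=F3 downbeat m2
bar 8: v0=D3 v1=C4 downbeat m7
bar 9: v0=G3 v1=F3 downbeat M2
bar 10: v0=F3 v1=F4 downbeat P8
  -> R4 @ bar 1 tick 0 v(0, 1): D3/C4 m7 untreated
  -> R4 @ bar 2 tick 0 v(0, 1): E3/F3 m2 untreated
  -> R4 @ bar 4 tick 0 v(0, 1): D3/E3 M2 untreated
  -> R4 @ bar 6 tick 0 v(0, 1): D3/E3 M2 untreated
  -> R4 @ bar 7 tick 0 v(0, 1): E3/F3 m2 untreated
  -> R4 @ bar 8 tick 0 v(0, 1): D3/C4 m7 untreated
  -> R3 @ bar 9 tick 0 v(0, 1): G3 above F3
  -> R4 @ bar 9 tick 0 v(0, 1): G3/F3 M2 untreated
  -> R8 @ bar 9 tick 0 v(0, 1): penult M2 not 3rd/6th
  -> R3 @ bar 9 tick 1 v(0, 1): G3 above F3
  -> R7 @ bar 9 tick 2 v(1,): F3->B3 leap 6st
  -> R7 @ bar 10 tick 0 v(1,): B3->F4 leap 6st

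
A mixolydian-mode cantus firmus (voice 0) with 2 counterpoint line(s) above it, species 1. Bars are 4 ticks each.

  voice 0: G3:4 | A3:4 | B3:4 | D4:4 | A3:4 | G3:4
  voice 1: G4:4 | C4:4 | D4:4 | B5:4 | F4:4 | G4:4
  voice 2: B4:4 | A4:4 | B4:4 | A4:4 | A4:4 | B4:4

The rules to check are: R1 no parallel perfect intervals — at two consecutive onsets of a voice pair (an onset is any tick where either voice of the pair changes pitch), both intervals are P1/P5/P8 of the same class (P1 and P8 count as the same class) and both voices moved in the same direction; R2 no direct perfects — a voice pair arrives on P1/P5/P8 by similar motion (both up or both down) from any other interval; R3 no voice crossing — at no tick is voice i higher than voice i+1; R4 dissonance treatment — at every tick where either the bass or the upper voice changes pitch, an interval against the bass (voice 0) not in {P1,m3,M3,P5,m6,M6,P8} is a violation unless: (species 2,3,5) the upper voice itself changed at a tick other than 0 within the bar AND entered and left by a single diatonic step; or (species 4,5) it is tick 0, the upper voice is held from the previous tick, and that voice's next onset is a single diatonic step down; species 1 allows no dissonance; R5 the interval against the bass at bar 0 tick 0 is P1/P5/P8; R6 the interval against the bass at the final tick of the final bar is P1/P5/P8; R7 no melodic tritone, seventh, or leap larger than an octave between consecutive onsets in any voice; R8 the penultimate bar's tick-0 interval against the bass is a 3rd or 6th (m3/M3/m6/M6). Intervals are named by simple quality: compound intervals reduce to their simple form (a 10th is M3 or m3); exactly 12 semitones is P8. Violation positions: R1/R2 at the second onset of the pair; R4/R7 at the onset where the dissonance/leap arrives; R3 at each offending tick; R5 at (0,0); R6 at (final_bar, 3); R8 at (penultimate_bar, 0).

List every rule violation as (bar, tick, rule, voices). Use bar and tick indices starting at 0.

bar 0: v0=G3 v1=G4 v2=B4 downbeat M3
bar 1: v0=A3 v1=C4 v2=A4 downbeat P8
bar 2: v0=B3 v1=D4 v2=B4 downbeat P8
bar 3: v0=D4 v1=B5 v2=A4 downbeat P5
bar 4: v0=A3 v1=F4 v2=A4 downbeat P8
bar 5: v0=G3 v1=G4 v2=B4 downbeat M3
  -> R5 @ bar 0 tick 0 v(0, 2): opens on M3
  -> R1 @ bar 2 tick 0 v(0, 2): A3/A4 P8 -> B3/B4 P8 similar
  -> R3 @ bar 3 tick 0 v(1, 2): B5 above A4
  -> R7 @ bar 3 tick 0 v(1,): D4->B5 leap 21st
  -> R3 @ bar 3 tick 1 v(1, 2): B5 above A4
  -> R3 @ bar 3 tick 2 v(1, 2): B5 above A4
  -> R3 @ bar 3 tick 3 v(1, 2): B5 above A4
  -> R7 @ bar 4 tick 0 v(1,): B5->F4 leap 18st
  -> R8 @ bar 4 tick 0 v(0, 2): penult P8 not 3rd/6th
  -> R6 @ bar 5 tick 3 v(0, 2): closes on M3

(0, 0, R5, (0, 2))
(2, 0, R1, (0, 2))
(3, 0, R3, (1, 2))
(3, 0, R7, (1,))
(3, 1, R3, (1, 2))
(3, 2, R3, (1, 2))
(3, 3, R3, (1, 2))
(4, 0, R7, (1,))
(4, 0, R8, (0, 2))
(5, 3, R6, (0, 2))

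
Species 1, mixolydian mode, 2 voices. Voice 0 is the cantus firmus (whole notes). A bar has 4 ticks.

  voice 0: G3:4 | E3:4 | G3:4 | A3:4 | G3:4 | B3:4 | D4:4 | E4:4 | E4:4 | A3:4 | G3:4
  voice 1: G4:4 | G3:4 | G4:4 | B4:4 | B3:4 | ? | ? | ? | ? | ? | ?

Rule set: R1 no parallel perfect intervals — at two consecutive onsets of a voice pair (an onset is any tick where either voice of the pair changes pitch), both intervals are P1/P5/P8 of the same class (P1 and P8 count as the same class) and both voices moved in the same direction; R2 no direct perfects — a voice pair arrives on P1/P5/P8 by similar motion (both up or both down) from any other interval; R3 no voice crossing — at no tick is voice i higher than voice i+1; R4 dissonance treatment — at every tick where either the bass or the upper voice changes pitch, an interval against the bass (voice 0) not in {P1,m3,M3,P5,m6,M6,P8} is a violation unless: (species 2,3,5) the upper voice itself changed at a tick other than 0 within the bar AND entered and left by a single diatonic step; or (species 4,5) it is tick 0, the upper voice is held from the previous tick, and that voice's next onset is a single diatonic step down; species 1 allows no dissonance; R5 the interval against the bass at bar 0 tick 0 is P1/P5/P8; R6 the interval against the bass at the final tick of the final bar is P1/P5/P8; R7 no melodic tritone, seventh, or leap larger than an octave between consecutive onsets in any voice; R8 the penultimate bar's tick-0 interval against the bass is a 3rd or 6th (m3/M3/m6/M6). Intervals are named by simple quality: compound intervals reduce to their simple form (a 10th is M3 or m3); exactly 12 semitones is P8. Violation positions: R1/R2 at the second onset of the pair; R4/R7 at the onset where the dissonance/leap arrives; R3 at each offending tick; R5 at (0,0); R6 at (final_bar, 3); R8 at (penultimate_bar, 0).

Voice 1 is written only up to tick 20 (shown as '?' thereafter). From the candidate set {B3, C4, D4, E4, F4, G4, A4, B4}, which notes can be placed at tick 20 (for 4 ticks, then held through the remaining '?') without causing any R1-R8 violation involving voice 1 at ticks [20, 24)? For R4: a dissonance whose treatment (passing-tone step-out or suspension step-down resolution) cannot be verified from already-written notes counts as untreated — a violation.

{B3, D4, G4}

B3: legal
C4: violates R4
D4: legal
E4: violates R4
F4: violates R4,R7
G4: legal
A4: violates R4,R7
B4: violates R2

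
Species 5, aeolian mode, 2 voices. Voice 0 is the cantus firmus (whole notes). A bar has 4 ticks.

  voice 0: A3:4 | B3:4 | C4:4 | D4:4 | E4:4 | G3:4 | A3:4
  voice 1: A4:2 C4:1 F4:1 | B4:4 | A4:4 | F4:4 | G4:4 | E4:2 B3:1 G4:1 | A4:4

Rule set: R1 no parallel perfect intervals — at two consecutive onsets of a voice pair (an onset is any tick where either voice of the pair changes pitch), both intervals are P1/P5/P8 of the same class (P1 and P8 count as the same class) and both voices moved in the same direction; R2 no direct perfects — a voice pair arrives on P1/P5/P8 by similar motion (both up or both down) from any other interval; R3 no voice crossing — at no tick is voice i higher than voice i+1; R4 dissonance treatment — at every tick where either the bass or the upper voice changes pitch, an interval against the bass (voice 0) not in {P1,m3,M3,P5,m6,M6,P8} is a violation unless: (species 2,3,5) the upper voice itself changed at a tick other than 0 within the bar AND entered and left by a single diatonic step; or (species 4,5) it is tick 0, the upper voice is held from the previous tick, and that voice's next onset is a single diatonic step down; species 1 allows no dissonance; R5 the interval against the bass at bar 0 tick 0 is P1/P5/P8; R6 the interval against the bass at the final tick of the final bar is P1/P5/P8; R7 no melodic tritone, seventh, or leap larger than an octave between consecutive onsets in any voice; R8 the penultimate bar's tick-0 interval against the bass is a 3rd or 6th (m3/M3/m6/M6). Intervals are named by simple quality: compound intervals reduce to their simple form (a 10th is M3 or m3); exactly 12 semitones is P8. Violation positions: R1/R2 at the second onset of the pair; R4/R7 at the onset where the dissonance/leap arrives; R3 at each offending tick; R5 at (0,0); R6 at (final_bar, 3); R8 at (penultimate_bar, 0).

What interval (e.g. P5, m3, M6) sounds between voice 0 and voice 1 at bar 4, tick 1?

voice 0=E4 voice 1=G4 -> m3

m3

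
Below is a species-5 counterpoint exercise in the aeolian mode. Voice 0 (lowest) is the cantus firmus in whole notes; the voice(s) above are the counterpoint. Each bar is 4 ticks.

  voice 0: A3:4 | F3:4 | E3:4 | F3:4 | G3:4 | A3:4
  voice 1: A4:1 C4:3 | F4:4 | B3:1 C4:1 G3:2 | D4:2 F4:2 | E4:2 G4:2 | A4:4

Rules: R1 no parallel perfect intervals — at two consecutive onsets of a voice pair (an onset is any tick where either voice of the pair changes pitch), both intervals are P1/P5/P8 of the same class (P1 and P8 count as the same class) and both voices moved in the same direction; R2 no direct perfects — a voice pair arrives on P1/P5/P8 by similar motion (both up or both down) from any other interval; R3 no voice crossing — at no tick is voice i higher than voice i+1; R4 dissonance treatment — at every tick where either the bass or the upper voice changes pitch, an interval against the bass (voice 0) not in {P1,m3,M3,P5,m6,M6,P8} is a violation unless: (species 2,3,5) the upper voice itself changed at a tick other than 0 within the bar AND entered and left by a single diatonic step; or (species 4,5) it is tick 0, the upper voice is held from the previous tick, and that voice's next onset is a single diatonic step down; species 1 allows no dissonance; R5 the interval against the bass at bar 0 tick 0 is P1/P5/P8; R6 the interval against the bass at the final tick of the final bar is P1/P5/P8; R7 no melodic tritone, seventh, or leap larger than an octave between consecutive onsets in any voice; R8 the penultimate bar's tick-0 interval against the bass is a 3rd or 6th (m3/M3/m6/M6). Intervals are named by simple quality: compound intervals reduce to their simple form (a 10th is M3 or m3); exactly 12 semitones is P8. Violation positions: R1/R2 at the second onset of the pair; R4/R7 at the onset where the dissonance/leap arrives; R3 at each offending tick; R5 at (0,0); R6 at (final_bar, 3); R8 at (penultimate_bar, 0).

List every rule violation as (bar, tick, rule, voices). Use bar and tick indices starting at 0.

bar 0: v0=A3 v1=A4 downbeat P8
bar 1: v0=F3 v1=F4 downbeat P8
bar 2: v0=E3 v1=B3 downbeat P5
bar 3: v0=F3 v1=D4 downbeat M6
bar 4: v0=G3 v1=E4 downbeat M6
bar 5: v0=A3 v1=A4 downbeat P8
  -> R2 @ bar 2 tick 0 v(0, 1): F3/F4 P8 -> E3/B3 P5 similar
  -> R7 @ bar 2 tick 0 v(1,): F4->B3 leap 6st
  -> R1 @ bar 5 tick 0 v(0, 1): G3/G4 P8 -> A3/A4 P8 similar

(2, 0, R2, (0, 1))
(2, 0, R7, (1,))
(5, 0, R1, (0, 1))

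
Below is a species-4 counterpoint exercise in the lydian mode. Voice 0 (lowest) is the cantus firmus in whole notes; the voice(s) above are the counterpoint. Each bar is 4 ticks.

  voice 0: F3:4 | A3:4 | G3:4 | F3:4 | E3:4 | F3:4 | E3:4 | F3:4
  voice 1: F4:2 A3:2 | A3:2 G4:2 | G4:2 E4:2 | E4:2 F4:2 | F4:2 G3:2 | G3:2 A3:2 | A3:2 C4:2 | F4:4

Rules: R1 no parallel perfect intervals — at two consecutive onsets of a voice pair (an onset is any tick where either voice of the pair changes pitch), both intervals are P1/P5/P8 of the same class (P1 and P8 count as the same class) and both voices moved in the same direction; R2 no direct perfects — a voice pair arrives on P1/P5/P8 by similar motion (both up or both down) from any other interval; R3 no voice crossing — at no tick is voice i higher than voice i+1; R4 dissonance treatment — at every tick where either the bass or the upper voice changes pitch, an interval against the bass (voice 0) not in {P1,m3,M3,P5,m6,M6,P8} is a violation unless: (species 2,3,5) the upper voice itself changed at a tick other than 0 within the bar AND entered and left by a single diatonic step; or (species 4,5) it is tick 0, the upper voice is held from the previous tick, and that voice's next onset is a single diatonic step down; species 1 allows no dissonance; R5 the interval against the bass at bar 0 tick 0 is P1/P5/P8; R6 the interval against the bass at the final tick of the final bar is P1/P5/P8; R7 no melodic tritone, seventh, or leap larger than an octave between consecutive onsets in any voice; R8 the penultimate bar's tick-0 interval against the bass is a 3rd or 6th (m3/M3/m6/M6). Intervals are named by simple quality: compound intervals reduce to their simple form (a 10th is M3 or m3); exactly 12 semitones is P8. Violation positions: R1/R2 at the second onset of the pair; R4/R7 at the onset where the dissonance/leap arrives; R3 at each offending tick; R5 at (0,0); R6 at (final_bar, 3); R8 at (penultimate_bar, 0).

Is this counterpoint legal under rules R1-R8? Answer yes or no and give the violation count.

bar 0: v0=F3 v1=F4 (P8)
bar 1: v0=A3 v1=A3 (P1)
bar 2: v0=G3 v1=G4 (P8)
bar 3: v0=F3 v1=E4 (M7)
bar 4: v0=E3 v1=F4 (m2)
bar 5: v0=F3 v1=G3 (M2)
bar 6: v0=E3 v1=A3 (P4)
bar 7: v0=F3 v1=F4 (P8)
  R4 @ bar1.2: A3/G4 m7 untreated
  R7 @ bar1.2: A3->G4 leap 10st
  R4 @ bar3.0: F3/E4 M7 untreated
  R4 @ bar4.0: E3/F4 m2 untreated
  R7 @ bar4.2: F4->G3 leap 10st
  R4 @ bar5.0: F3/G3 M2 untreated
  R4 @ bar6.0: E3/A3 P4 untreated
  R8 @ bar6.0: penult P4 not 3rd/6th
  R2 @ bar7.0: E3/C4 m6 -> F3/F4 P8 similar

No (9 violations)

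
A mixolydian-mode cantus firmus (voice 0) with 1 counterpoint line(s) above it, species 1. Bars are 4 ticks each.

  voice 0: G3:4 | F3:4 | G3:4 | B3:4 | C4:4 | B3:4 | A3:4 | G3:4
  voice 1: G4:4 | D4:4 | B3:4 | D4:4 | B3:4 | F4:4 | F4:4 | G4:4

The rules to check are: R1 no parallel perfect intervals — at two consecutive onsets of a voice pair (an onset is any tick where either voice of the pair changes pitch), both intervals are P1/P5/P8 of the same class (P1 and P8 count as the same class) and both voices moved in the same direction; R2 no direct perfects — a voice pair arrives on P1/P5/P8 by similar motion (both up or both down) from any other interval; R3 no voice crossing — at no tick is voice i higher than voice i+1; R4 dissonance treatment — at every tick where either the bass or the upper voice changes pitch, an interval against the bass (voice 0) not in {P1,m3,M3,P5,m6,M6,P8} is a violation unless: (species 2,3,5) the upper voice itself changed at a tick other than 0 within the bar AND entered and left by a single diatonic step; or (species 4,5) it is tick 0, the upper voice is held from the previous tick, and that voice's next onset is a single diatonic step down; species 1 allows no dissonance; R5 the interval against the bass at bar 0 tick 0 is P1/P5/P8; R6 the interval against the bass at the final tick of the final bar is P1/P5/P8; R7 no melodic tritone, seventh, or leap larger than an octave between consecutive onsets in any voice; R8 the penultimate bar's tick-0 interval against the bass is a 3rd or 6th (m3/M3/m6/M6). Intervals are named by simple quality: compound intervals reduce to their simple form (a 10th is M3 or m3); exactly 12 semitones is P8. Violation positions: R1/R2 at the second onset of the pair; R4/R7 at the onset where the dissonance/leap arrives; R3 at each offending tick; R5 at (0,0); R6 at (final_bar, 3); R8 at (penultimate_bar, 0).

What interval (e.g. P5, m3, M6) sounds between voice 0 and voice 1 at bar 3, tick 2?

voice 0=B3 voice 1=D4 -> m3

m3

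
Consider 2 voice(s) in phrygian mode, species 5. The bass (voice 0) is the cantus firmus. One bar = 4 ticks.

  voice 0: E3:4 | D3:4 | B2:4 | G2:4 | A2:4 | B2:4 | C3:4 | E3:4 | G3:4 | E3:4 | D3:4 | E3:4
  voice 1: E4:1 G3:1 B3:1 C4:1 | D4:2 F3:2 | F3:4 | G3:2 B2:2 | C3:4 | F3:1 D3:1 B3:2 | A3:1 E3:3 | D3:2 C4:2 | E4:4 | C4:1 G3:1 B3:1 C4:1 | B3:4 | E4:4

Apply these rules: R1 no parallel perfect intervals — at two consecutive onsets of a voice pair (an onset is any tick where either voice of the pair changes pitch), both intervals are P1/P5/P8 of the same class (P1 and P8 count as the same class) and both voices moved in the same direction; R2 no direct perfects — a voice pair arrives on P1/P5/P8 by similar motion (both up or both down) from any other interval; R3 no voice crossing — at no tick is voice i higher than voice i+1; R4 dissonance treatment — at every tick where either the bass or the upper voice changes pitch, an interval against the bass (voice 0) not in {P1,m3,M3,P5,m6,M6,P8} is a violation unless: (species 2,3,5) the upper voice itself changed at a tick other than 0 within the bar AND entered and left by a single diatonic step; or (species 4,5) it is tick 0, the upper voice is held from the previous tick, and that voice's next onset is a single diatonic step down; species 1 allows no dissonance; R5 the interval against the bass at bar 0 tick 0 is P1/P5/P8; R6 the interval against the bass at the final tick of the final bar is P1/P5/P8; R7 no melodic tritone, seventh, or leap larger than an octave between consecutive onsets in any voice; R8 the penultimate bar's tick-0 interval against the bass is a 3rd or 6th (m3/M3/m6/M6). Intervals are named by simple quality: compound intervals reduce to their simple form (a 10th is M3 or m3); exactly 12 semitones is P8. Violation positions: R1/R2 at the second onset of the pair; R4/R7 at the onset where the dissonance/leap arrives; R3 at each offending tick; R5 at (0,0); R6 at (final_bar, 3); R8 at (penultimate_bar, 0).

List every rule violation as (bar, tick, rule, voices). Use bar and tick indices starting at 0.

bar 0: v0=E3 v1=E4 downbeat P8
bar 1: v0=D3 v1=D4 downbeat P8
bar 2: v0=B2 v1=F3 downbeat TT
bar 3: v0=G2 v1=G3 downbeat P8
bar 4: v0=A2 v1=C3 downbeat m3
bar 5: v0=B2 v1=F3 downbeat TT
bar 6: v0=C3 v1=A3 downbeat M6
bar 7: v0=E3 v1=D3 downbeat M2
bar 8: v0=G3 v1=E4 downbeat M6
bar 9: v0=E3 v1=C4 downbeat m6
bar 10: v0=D3 v1=B3 downbeat M6
bar 11: v0=E3 v1=E4 downbeat P8
  -> R4 @ bar 2 tick 0 v(0, 1): B2/F3 TT untreated
  -> R4 @ bar 5 tick 0 v(0, 1): B2/F3 TT untreated
  -> R3 @ bar 7 tick 0 v(0, 1): E3 above D3
  -> R4 @ bar 7 tick 0 v(0, 1): E3/D3 M2 untreated
  -> R3 @ bar 7 tick 1 v(0, 1): E3 above D3
  -> R7 @ bar 7 tick 2 v(1,): D3->C4 leap 10st
  -> R2 @ bar 11 tick 0 v(0, 1): D3/B3 M6 -> E3/E4 P8 similar

(2, 0, R4, (0, 1))
(5, 0, R4, (0, 1))
(7, 0, R3, (0, 1))
(7, 0, R4, (0, 1))
(7, 1, R3, (0, 1))
(7, 2, R7, (1,))
(11, 0, R2, (0, 1))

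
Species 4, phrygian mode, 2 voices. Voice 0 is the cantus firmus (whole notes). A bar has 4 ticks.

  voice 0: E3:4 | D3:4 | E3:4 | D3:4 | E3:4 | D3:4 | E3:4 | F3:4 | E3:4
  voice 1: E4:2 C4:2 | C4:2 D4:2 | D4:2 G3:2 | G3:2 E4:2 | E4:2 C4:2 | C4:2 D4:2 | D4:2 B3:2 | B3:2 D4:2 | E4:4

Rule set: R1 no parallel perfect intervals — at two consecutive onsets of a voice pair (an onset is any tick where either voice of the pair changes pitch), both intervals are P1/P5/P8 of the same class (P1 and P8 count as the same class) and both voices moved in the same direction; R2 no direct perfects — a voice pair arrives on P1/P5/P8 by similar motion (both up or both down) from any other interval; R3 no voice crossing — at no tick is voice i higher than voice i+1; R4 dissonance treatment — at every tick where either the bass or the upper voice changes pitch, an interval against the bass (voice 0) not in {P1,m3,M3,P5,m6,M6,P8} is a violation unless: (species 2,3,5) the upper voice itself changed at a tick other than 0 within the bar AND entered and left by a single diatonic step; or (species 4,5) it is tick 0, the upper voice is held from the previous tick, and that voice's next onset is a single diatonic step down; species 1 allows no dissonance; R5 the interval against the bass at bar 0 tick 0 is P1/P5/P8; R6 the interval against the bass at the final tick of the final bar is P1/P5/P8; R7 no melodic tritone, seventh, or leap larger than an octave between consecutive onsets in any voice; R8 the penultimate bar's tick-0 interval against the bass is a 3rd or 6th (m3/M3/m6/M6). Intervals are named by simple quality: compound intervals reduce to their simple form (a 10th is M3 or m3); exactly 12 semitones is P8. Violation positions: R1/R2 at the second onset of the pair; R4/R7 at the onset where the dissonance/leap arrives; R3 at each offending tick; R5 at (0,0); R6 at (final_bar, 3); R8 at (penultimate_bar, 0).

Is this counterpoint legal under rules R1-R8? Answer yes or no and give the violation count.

No (8 violations)

bar 0: v0=E3 v1=E4 (P8)
bar 1: v0=D3 v1=C4 (m7)
bar 2: v0=E3 v1=D4 (m7)
bar 3: v0=D3 v1=G3 (P4)
bar 4: v0=E3 v1=E4 (P8)
bar 5: v0=D3 v1=C4 (m7)
bar 6: v0=E3 v1=D4 (m7)
bar 7: v0=F3 v1=B3 (TT)
bar 8: v0=E3 v1=E4 (P8)
  R4 @ bar1.0: D3/C4 m7 untreated
  R4 @ bar2.0: E3/D4 m7 untreated
  R4 @ bar3.0: D3/G3 P4 untreated
  R4 @ bar3.2: D3/E4 M2 untreated
  R4 @ bar5.0: D3/C4 m7 untreated
  R4 @ bar6.0: E3/D4 m7 untreated
  R4 @ bar7.0: F3/B3 TT untreated
  R8 @ bar7.0: penult TT not 3rd/6th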